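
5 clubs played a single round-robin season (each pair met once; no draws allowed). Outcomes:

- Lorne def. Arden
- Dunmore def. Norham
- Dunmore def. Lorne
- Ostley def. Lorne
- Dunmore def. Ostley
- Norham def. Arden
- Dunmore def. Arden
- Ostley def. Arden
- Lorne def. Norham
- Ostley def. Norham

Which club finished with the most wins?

Dunmore

Win totals: Arden 0, Lorne 2, Ostley 3, Norham 1, Dunmore 4.
Dunmore leads with 4 wins (next highest: 3).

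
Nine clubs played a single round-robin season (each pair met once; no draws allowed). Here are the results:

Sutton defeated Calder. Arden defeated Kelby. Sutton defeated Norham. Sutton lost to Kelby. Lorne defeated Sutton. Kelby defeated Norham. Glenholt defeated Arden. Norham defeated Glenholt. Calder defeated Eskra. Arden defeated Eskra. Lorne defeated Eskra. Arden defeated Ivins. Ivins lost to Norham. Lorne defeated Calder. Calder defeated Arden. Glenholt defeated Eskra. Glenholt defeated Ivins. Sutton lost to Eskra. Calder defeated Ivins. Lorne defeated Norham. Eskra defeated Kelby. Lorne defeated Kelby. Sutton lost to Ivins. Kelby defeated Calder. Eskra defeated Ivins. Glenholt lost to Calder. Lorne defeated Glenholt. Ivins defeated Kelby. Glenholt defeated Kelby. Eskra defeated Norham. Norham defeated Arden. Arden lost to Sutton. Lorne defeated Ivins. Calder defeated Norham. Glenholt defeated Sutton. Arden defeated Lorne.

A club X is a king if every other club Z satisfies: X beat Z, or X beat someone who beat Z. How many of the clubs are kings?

5

Lorne reaches everyone (king).
Ivins cannot reach Lorne, Eskra, Glenholt in two steps.
Eskra cannot reach Lorne in two steps.
Calder reaches everyone (king).
Sutton reaches everyone (king).
Kelby cannot reach Lorne in two steps.
Glenholt reaches everyone (king).
Norham cannot reach Calder in two steps.
Arden reaches everyone (king).
Kings: Lorne, Calder, Sutton, Glenholt, Arden — 5.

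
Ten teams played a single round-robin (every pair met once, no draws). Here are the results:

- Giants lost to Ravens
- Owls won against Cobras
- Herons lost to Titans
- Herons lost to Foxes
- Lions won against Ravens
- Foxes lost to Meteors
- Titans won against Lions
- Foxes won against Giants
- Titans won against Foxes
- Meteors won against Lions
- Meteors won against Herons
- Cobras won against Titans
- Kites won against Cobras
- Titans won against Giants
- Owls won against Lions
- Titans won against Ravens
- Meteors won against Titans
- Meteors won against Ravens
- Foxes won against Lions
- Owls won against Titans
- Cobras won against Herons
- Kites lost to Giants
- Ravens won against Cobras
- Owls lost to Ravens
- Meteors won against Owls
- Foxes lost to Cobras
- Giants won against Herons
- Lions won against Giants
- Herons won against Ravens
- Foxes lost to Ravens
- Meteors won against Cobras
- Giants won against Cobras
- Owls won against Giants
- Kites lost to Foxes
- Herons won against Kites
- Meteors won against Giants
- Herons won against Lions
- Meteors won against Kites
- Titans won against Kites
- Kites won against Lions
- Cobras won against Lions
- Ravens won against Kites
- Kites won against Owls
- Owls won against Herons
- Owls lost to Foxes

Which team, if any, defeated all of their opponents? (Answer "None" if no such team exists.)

Meteors

Meteors has 9 wins out of 9 opponents — a perfect record.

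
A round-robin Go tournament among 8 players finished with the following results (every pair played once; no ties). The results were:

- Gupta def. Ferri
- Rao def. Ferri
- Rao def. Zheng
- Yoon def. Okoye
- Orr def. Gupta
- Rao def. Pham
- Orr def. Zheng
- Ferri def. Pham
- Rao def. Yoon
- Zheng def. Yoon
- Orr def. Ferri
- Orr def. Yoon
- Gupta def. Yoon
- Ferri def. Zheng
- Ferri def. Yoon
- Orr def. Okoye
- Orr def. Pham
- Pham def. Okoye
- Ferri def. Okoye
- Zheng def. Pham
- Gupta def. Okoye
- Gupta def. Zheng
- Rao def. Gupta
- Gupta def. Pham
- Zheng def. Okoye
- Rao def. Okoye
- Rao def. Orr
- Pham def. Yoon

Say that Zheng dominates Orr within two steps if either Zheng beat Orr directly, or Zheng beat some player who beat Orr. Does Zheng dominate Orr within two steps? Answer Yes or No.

Zheng did not beat Orr directly.
Zheng beat Pham, Yoon, Okoye, but each of them lost to Orr. No two-step path.

No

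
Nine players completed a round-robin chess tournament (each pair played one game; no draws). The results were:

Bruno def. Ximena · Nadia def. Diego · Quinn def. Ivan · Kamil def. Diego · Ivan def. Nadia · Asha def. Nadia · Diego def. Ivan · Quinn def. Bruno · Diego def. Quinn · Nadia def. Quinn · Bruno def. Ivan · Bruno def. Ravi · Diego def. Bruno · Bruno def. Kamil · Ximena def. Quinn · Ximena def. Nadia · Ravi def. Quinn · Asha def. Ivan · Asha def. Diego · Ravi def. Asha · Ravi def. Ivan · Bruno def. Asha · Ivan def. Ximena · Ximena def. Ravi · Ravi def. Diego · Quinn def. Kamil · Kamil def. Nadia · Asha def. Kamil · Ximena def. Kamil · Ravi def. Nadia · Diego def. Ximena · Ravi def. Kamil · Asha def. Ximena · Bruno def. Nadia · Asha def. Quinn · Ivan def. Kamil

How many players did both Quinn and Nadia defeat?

Quinn beat: Kamil, Bruno, Ivan.
Nadia beat: Diego, Quinn.
No one was beaten by both.

0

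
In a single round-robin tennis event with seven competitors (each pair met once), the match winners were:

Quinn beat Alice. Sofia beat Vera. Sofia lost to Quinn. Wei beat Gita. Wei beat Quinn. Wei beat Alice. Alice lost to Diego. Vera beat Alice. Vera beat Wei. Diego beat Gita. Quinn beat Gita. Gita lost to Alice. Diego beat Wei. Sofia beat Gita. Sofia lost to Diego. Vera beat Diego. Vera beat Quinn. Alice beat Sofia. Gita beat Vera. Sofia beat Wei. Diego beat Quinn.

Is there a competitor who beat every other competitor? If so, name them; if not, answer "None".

Highest win total is Diego with 5 (out of 6 possible).
Diego lost to Vera, so no competitor went undefeated.

None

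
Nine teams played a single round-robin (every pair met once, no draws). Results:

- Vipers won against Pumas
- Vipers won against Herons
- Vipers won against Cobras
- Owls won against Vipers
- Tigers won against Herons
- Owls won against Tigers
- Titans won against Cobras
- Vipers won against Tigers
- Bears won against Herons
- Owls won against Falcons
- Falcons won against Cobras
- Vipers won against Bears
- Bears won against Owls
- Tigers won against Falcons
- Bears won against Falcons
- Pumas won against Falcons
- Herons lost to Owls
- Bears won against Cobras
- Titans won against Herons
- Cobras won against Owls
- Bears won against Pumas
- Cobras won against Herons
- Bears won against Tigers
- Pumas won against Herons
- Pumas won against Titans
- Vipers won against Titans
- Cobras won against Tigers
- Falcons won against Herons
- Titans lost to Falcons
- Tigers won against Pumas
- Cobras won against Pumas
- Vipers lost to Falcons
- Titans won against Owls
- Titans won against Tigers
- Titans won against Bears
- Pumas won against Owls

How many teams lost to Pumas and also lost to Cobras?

Pumas beat: Owls, Herons, Titans, Falcons.
Cobras beat: Owls, Herons, Pumas, Tigers.
Both beat: Owls, Herons — 2.

2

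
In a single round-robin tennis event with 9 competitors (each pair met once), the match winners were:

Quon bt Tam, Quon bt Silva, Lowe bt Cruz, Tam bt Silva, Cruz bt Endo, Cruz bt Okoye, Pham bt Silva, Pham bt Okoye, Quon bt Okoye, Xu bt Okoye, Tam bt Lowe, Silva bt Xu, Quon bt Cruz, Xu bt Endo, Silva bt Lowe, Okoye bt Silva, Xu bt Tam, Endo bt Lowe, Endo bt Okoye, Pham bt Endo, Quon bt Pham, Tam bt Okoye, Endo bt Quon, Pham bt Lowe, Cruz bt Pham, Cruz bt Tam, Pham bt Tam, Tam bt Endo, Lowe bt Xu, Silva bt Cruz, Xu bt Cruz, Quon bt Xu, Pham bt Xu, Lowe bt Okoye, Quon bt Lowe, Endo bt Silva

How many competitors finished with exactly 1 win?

Win totals: Tam 4, Pham 6, Quon 7, Cruz 4, Lowe 3, Okoye 1, Xu 4, Silva 3, Endo 4.
Exactly 1: Okoye — 1 competitor.

1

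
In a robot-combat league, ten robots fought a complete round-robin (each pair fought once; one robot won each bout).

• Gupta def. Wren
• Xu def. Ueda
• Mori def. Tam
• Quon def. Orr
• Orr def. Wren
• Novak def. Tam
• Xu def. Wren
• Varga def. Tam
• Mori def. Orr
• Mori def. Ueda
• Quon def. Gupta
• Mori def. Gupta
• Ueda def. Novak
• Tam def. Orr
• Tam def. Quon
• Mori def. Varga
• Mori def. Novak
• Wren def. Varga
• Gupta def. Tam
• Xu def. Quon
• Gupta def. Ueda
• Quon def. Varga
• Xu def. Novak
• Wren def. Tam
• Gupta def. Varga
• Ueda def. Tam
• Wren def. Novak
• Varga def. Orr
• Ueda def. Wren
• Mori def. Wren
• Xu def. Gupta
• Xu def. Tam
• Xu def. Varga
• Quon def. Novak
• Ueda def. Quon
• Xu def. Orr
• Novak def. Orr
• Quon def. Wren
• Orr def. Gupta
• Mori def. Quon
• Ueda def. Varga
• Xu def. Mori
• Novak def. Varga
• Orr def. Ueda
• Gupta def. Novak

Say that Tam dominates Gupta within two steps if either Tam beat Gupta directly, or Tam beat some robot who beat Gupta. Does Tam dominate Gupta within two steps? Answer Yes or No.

Yes

Tam did not beat Gupta directly.
Tam beat Quon, Orr. Of those, Quon beat Gupta.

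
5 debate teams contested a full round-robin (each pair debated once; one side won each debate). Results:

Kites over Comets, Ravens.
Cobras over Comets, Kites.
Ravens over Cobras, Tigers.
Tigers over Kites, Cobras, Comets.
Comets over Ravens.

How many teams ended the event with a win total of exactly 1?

1

Win totals: Comets 1, Cobras 2, Tigers 3, Kites 2, Ravens 2.
Exactly 1: Comets — 1 team.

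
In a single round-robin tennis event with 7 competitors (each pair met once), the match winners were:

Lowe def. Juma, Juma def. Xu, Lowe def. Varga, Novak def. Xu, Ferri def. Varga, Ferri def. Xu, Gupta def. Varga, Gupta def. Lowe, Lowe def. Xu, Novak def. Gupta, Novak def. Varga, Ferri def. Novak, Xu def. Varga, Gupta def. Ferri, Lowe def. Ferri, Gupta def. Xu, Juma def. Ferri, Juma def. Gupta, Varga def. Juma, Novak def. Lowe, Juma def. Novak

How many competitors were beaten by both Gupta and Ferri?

2

Gupta beat: Varga, Xu, Lowe, Ferri.
Ferri beat: Varga, Xu, Novak.
Both beat: Varga, Xu — 2.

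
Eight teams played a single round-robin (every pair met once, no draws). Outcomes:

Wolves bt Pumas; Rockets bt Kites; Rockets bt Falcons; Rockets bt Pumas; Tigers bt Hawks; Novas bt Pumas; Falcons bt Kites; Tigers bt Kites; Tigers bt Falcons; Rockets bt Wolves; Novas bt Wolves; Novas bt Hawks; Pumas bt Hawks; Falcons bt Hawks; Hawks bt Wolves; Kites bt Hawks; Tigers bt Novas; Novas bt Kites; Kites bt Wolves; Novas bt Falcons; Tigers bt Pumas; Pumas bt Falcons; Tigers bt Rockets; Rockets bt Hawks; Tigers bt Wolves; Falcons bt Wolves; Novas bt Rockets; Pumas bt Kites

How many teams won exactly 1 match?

Win totals: Pumas 3, Tigers 7, Novas 6, Wolves 1, Kites 2, Falcons 3, Rockets 5, Hawks 1.
Exactly 1: Wolves, Hawks — 2 teams.

2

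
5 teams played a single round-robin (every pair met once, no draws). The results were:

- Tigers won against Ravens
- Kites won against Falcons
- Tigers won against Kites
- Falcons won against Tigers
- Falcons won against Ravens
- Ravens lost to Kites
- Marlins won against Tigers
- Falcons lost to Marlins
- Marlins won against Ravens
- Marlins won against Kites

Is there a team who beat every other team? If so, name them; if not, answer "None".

Marlins has 4 wins out of 4 opponents — a perfect record.

Marlins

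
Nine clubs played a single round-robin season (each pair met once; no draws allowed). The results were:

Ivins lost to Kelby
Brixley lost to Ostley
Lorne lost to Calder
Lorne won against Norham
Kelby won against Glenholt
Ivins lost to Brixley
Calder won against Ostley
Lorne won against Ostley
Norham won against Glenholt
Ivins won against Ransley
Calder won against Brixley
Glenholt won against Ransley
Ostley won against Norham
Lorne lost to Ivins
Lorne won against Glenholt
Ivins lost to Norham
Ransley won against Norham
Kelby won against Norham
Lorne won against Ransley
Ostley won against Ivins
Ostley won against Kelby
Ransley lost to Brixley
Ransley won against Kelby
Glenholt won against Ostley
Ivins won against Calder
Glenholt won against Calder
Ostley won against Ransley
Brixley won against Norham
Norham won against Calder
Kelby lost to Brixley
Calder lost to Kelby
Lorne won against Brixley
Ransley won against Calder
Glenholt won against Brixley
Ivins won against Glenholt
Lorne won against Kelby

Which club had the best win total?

Win totals: Brixley 4, Ostley 5, Glenholt 4, Lorne 6, Calder 3, Norham 3, Ransley 3, Kelby 4, Ivins 4.
Lorne leads with 6 wins (next highest: 5).

Lorne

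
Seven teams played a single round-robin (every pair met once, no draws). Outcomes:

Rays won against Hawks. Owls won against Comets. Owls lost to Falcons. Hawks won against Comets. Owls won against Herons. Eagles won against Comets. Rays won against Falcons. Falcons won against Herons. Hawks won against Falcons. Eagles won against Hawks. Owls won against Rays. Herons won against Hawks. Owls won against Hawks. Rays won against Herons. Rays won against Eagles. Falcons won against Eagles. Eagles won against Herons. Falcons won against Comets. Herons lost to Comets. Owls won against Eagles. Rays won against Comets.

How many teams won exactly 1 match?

2

Win totals: Falcons 4, Rays 5, Herons 1, Eagles 3, Hawks 2, Comets 1, Owls 5.
Exactly 1: Herons, Comets — 2 teams.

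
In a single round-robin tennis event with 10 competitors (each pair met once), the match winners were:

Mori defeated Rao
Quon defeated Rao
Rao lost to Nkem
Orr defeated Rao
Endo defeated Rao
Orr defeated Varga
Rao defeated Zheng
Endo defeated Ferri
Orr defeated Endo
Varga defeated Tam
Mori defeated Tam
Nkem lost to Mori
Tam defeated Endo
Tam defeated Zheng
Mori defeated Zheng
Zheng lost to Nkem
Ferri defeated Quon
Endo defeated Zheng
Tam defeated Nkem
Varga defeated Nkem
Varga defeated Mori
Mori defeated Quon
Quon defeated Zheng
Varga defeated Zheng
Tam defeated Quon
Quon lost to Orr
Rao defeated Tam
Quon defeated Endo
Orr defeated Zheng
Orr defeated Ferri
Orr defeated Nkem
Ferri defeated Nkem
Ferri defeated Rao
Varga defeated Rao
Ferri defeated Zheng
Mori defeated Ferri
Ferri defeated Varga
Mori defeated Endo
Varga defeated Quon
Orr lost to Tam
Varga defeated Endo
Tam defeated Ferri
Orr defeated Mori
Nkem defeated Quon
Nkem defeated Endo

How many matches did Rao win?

2

Rao's results: beat Zheng, Tam; lost to Endo, Quon, Varga, Mori, Nkem, Orr, Ferri.
That is 2 wins.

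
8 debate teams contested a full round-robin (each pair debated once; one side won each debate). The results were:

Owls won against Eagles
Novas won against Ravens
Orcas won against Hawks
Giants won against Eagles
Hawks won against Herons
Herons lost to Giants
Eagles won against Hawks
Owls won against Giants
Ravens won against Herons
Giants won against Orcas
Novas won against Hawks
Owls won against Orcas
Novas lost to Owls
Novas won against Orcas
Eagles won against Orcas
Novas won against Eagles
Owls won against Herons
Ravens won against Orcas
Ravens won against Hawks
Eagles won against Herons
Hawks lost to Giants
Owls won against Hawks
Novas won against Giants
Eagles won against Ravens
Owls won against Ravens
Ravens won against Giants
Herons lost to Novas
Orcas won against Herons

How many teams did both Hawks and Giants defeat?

1

Hawks beat: Herons.
Giants beat: Eagles, Hawks, Orcas, Herons.
Both beat: Herons — 1.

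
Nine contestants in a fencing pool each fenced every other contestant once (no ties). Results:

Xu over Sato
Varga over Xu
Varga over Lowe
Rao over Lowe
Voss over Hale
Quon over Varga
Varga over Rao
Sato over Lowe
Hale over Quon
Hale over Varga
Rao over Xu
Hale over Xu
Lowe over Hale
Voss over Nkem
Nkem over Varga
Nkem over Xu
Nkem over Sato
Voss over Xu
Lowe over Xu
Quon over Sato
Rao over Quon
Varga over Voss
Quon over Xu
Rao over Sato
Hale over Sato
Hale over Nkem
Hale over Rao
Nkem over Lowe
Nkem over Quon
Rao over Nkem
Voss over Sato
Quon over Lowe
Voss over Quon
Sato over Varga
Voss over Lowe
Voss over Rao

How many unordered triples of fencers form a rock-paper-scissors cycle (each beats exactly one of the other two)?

14

Win totals: Rao 5, Sato 2, Nkem 5, Xu 1, Varga 4, Hale 6, Voss 7, Lowe 2, Quon 4.
A fencer with w wins dominates both others in C(w,2) triples; summing gives 10 + 1 + 10 + 0 + 6 + 15 + 21 + 1 + 6 = 70 transitive triples.
Total triples C(9,3) = 84, so cyclic triples = 84 − 70 = 14.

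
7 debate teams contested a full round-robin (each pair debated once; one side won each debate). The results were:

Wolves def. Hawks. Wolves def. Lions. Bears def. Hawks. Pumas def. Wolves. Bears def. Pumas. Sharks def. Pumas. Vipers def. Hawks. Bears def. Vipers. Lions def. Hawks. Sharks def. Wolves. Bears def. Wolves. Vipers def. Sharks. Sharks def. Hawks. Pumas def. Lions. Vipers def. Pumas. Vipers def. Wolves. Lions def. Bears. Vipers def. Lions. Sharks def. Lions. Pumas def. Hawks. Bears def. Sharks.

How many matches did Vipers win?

5

Vipers' results: beat Hawks, Sharks, Lions, Wolves, Pumas; lost to Bears.
That is 5 wins.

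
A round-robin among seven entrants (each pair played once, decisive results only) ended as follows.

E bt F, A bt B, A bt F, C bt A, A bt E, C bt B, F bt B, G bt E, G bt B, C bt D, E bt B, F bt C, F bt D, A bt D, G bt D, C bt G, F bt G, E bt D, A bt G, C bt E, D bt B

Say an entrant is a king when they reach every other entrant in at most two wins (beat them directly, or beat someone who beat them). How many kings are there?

A reaches everyone (king).
B cannot reach A, C, D, E, F, G in two steps.
C reaches everyone (king).
D cannot reach A, C, E, F, G in two steps.
E cannot reach A in two steps.
F reaches everyone (king).
G cannot reach A, C in two steps.
Kings: A, C, F — 3.

3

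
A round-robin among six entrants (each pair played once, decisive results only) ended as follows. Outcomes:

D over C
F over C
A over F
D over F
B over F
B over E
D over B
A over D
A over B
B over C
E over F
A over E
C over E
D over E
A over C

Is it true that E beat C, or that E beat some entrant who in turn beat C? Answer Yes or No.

Yes

E did not beat C directly.
E beat F. Of those, F beat C.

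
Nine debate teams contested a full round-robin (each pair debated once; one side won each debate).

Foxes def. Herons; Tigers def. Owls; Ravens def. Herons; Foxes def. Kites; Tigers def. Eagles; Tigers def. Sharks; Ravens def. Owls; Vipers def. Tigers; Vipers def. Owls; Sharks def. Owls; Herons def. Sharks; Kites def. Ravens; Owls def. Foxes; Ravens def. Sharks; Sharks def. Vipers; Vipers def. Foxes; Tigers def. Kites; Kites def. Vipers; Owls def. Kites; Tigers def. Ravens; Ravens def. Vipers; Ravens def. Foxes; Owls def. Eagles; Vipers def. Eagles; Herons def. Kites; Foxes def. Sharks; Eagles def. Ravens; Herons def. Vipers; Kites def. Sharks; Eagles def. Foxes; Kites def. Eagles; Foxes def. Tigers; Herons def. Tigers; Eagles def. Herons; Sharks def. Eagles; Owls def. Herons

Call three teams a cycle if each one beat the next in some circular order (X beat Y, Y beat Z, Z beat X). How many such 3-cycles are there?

28

Win totals: Eagles 3, Tigers 5, Foxes 4, Herons 4, Vipers 4, Owls 4, Ravens 5, Sharks 3, Kites 4.
A team with w wins dominates both others in C(w,2) triples; summing gives 3 + 10 + 6 + 6 + 6 + 6 + 10 + 3 + 6 = 56 transitive triples.
Total triples C(9,3) = 84, so cyclic triples = 84 − 56 = 28.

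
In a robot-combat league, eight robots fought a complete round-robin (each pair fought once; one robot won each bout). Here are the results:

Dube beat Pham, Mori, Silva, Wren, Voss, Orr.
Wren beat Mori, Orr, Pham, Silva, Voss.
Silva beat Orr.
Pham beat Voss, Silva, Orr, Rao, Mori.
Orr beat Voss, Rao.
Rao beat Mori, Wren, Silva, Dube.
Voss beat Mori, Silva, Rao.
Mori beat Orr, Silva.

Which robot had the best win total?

Dube

Win totals: Mori 2, Dube 6, Rao 4, Voss 3, Silva 1, Orr 2, Pham 5, Wren 5.
Dube leads with 6 wins (next highest: 5).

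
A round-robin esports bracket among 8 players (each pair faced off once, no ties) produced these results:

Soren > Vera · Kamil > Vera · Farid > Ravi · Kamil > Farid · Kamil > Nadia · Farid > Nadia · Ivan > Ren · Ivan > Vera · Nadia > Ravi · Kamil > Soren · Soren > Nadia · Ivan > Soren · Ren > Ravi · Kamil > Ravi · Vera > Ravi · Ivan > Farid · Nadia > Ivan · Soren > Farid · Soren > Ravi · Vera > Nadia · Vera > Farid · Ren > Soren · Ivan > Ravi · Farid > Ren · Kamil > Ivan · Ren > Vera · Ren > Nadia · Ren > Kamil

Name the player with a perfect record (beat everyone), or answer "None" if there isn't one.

None

Highest win total is Kamil with 6 (out of 7 possible).
Kamil lost to Ren, so no player went undefeated.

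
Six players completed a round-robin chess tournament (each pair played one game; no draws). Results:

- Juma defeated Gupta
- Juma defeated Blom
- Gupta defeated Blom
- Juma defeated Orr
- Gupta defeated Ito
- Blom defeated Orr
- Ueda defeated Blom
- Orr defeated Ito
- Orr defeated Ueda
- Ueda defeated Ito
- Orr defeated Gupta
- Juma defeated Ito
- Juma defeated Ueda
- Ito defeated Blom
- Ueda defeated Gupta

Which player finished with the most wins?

Juma

Win totals: Juma 5, Blom 1, Gupta 2, Ito 1, Ueda 3, Orr 3.
Juma leads with 5 wins (next highest: 3).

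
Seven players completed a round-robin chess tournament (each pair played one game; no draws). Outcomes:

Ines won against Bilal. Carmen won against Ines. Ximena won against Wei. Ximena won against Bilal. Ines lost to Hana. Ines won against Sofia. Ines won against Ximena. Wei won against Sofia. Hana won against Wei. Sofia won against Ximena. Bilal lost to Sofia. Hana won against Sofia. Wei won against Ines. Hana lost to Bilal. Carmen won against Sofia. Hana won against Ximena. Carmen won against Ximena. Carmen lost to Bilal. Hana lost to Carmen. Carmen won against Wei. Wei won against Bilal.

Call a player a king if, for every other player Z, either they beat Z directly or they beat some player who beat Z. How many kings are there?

Sofia cannot reach Ines in two steps.
Ines reaches everyone (king).
Carmen reaches everyone (king).
Ximena reaches everyone (king).
Wei reaches everyone (king).
Hana cannot reach Carmen in two steps.
Bilal reaches everyone (king).
Kings: Ines, Carmen, Ximena, Wei, Bilal — 5.

5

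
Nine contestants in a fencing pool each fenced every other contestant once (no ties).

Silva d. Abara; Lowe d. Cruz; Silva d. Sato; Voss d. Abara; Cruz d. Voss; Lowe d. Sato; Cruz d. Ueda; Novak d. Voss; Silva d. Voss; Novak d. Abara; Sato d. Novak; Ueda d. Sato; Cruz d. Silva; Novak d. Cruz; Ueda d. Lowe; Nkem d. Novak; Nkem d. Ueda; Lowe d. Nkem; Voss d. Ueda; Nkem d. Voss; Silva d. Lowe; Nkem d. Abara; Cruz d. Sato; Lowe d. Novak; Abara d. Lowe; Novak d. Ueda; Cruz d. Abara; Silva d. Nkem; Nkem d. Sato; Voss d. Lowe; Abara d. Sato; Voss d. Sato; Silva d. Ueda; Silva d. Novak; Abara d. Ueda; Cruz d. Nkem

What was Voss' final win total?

4

Voss' results: beat Lowe, Sato, Ueda, Abara; lost to Cruz, Novak, Nkem, Silva.
That is 4 wins.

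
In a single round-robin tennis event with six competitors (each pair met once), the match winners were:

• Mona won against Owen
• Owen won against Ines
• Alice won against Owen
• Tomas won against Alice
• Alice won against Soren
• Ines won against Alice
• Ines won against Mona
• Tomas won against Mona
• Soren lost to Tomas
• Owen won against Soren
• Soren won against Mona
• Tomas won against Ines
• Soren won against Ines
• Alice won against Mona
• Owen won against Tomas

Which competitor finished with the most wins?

Win totals: Tomas 4, Owen 3, Ines 2, Mona 1, Soren 2, Alice 3.
Tomas leads with 4 wins (next highest: 3).

Tomas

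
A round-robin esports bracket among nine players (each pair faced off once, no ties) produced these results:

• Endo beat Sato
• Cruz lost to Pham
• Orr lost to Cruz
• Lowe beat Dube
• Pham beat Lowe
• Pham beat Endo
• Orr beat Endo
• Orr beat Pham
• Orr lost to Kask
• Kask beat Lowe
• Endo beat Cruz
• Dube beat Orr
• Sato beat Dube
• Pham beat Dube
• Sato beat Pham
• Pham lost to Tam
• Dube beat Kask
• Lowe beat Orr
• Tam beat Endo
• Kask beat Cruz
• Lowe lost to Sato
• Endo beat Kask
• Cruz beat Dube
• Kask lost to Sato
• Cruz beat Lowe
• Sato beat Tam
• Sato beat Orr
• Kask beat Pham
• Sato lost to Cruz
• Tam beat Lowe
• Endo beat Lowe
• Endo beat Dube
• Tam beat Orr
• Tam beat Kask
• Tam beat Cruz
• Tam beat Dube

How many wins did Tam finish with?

7

Tam's results: beat Pham, Kask, Lowe, Orr, Cruz, Dube, Endo; lost to Sato.
That is 7 wins.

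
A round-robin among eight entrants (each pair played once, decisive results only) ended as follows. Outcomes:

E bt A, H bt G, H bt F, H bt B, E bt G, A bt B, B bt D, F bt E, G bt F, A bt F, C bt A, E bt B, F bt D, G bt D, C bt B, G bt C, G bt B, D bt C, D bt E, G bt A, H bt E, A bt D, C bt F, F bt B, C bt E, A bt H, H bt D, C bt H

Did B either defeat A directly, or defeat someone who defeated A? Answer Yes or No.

No

B did not beat A directly.
B beat D, but each of them lost to A. No two-step path.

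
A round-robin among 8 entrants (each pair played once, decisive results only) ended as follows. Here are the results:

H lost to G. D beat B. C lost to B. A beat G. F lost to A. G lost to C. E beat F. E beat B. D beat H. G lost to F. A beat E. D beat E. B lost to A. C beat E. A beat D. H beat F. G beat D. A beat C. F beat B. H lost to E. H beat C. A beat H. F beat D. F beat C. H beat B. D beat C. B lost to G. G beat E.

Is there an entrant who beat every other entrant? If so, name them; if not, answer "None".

A has 7 wins out of 7 opponents — a perfect record.

A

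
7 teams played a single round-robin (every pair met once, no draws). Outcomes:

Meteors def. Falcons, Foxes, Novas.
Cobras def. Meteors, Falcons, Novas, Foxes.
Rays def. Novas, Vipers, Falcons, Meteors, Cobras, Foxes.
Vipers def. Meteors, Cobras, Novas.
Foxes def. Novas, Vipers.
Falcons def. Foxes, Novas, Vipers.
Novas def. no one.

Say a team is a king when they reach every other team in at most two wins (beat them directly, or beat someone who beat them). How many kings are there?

Vipers cannot reach Rays in two steps.
Meteors cannot reach Rays, Cobras in two steps.
Novas cannot reach Vipers, Meteors, Rays, Falcons, Foxes, Cobras in two steps.
Rays reaches everyone (king).
Falcons cannot reach Rays in two steps.
Foxes cannot reach Rays, Falcons in two steps.
Cobras cannot reach Rays in two steps.
Kings: Rays — 1.

1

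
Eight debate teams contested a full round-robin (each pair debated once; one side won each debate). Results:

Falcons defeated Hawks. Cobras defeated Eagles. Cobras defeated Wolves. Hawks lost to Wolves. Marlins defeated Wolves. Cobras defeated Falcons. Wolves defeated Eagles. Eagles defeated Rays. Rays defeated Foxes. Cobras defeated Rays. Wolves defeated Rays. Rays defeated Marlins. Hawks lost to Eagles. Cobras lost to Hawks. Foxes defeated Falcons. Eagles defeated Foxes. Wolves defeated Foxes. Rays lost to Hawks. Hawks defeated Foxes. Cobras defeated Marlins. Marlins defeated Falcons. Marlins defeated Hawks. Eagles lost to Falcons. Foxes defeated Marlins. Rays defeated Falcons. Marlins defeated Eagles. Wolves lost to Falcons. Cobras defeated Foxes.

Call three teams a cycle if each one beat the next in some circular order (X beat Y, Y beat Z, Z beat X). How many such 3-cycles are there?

16

Win totals: Foxes 2, Marlins 4, Hawks 3, Falcons 3, Rays 3, Cobras 6, Wolves 4, Eagles 3.
A team with w wins dominates both others in C(w,2) triples; summing gives 1 + 6 + 3 + 3 + 3 + 15 + 6 + 3 = 40 transitive triples.
Total triples C(8,3) = 56, so cyclic triples = 56 − 40 = 16.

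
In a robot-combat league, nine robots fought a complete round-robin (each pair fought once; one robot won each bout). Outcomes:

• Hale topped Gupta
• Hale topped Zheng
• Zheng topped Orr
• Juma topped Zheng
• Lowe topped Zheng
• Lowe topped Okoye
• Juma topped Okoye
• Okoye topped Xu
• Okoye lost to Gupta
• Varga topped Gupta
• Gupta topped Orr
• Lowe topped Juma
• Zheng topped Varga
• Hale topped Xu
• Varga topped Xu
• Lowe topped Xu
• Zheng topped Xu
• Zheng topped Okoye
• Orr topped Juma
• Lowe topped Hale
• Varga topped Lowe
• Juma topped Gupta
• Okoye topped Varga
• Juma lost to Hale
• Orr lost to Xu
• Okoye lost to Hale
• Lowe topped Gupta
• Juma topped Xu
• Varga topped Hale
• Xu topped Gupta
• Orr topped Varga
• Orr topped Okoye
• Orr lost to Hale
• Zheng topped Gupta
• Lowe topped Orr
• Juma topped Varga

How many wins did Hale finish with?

6

Hale's results: beat Orr, Xu, Okoye, Juma, Gupta, Zheng; lost to Varga, Lowe.
That is 6 wins.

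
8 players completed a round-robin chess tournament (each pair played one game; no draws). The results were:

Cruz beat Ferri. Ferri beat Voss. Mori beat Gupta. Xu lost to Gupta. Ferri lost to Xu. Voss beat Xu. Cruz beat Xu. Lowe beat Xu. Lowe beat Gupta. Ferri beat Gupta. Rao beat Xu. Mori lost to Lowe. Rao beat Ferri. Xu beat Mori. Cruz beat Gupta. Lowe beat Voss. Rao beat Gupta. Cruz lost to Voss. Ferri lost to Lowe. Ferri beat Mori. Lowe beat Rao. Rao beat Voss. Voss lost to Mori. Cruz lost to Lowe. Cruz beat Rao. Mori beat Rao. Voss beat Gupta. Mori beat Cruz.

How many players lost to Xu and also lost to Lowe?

2

Xu beat: Ferri, Mori.
Lowe beat: Ferri, Voss, Gupta, Rao, Mori, Xu, Cruz.
Both beat: Ferri, Mori — 2.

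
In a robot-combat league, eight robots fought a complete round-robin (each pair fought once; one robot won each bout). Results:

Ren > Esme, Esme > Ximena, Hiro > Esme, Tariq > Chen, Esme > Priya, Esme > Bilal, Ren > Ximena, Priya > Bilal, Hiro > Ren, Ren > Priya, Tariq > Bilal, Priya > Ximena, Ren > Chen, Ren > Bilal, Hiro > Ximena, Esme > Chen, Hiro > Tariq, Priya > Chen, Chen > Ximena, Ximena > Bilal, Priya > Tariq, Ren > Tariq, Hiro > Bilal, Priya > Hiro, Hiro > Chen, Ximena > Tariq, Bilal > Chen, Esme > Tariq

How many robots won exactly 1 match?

2

Win totals: Tariq 2, Priya 5, Hiro 6, Chen 1, Ximena 2, Esme 5, Ren 6, Bilal 1.
Exactly 1: Chen, Bilal — 2 robots.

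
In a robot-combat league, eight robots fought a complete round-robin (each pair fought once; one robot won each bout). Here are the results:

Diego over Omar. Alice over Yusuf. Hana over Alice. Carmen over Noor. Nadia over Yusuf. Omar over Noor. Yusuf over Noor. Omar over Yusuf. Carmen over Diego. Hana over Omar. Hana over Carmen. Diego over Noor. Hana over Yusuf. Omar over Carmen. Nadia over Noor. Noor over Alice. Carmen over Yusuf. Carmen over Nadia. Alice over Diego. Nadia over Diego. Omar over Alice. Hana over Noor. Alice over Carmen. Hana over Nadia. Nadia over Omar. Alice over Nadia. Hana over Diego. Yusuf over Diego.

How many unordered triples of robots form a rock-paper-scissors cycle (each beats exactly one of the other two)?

9

Win totals: Hana 7, Yusuf 2, Omar 4, Alice 4, Nadia 4, Noor 1, Carmen 4, Diego 2.
A robot with w wins dominates both others in C(w,2) triples; summing gives 21 + 1 + 6 + 6 + 6 + 0 + 6 + 1 = 47 transitive triples.
Total triples C(8,3) = 56, so cyclic triples = 56 − 47 = 9.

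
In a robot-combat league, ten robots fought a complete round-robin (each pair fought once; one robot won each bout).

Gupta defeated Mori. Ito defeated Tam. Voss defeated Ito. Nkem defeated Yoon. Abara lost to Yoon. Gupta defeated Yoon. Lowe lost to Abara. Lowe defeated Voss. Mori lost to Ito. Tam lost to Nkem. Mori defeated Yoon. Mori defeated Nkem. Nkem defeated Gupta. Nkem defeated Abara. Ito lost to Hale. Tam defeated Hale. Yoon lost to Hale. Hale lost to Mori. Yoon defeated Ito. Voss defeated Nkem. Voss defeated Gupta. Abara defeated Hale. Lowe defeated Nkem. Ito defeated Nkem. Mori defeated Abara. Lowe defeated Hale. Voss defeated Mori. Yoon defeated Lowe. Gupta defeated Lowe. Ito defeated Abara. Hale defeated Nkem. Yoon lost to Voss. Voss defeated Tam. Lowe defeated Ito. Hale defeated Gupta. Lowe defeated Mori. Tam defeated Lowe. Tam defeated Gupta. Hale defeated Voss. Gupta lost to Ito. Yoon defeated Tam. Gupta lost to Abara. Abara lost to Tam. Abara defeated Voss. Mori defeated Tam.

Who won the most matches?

Voss

Win totals: Hale 5, Nkem 4, Abara 4, Yoon 4, Tam 4, Voss 6, Gupta 3, Mori 5, Lowe 5, Ito 5.
Voss leads with 6 wins (next highest: 5).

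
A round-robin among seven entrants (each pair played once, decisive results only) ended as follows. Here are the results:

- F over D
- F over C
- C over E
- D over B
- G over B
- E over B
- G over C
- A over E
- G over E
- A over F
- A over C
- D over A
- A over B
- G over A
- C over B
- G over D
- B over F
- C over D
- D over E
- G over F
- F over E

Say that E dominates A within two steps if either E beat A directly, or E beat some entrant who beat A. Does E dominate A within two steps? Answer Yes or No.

E did not beat A directly.
E beat B, but each of them lost to A. No two-step path.

No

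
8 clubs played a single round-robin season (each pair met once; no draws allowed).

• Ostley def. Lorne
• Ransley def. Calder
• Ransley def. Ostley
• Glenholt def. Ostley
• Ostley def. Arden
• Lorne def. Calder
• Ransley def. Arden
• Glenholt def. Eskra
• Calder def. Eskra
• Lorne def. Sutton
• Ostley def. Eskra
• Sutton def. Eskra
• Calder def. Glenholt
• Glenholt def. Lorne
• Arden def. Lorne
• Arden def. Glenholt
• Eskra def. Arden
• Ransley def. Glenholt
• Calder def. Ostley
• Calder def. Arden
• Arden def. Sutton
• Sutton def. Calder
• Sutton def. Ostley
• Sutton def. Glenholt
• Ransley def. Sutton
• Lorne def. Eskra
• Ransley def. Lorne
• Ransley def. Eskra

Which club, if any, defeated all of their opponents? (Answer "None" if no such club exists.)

Ransley

Ransley has 7 wins out of 7 opponents — a perfect record.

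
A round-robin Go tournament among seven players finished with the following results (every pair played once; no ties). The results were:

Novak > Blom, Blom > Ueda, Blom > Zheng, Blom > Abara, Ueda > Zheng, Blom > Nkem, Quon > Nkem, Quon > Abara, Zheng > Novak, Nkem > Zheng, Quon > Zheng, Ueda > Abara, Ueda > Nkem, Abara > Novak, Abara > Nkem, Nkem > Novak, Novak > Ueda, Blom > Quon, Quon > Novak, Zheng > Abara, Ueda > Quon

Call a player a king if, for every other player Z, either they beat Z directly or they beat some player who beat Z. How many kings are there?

Ueda cannot reach Blom in two steps.
Quon reaches everyone (king).
Abara cannot reach Quon in two steps.
Novak reaches everyone (king).
Zheng cannot reach Quon in two steps.
Nkem cannot reach Quon in two steps.
Blom reaches everyone (king).
Kings: Quon, Novak, Blom — 3.

3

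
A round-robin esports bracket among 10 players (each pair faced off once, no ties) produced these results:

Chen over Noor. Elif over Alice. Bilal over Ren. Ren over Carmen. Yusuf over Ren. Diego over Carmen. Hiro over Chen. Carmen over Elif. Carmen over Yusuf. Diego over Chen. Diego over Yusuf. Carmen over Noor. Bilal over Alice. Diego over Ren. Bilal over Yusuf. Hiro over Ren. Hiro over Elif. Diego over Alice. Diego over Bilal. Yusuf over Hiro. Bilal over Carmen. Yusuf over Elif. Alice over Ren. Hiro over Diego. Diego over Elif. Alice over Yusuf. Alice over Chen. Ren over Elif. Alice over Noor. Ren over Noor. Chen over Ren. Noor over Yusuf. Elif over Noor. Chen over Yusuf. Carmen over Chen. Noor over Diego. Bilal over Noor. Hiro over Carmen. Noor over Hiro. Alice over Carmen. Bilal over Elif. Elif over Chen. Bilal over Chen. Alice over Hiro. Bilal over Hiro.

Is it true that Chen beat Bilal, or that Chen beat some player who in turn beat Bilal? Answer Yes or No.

No

Chen did not beat Bilal directly.
Chen beat Noor, Yusuf, Ren, but each of them lost to Bilal. No two-step path.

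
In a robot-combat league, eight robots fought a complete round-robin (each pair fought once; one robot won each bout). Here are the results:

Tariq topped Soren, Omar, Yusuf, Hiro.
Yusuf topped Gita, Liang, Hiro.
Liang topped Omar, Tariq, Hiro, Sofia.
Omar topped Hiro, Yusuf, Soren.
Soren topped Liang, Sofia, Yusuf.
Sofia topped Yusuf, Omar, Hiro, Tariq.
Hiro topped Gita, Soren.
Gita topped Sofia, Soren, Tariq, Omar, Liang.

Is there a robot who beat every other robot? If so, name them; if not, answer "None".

None

Highest win total is Gita with 5 (out of 7 possible).
Gita lost to Yusuf, Hiro, so no robot went undefeated.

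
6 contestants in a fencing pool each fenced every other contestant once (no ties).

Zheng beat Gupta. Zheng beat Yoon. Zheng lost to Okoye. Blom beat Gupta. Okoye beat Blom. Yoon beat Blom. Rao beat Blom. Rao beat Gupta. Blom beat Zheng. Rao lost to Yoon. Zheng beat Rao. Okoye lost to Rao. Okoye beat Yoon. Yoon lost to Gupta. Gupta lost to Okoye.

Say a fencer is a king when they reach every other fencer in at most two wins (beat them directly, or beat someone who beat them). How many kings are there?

4

Yoon reaches everyone (king).
Blom cannot reach Okoye in two steps.
Okoye reaches everyone (king).
Zheng reaches everyone (king).
Rao reaches everyone (king).
Gupta cannot reach Okoye, Zheng in two steps.
Kings: Yoon, Okoye, Zheng, Rao — 4.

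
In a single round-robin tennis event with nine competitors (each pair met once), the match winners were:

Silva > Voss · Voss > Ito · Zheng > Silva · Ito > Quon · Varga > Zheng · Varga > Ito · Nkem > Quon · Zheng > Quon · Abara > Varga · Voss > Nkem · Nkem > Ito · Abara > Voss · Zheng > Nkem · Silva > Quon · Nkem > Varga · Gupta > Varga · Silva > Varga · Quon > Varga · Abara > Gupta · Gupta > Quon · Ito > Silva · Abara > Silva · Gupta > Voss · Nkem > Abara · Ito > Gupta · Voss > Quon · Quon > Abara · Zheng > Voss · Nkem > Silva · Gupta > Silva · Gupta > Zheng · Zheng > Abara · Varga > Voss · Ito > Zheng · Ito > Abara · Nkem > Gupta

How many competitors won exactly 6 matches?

Win totals: Ito 5, Gupta 5, Abara 4, Quon 2, Voss 3, Zheng 5, Nkem 6, Silva 3, Varga 3.
Exactly 6: Nkem — 1 competitor.

1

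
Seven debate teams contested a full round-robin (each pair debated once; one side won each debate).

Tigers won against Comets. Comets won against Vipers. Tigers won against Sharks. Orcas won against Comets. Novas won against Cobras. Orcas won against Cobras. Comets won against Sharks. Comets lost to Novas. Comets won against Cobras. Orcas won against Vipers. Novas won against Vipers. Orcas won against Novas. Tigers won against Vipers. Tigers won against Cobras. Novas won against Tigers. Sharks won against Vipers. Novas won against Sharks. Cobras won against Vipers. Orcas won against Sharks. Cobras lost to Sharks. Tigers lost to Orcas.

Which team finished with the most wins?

Orcas

Win totals: Orcas 6, Comets 3, Vipers 0, Tigers 4, Sharks 2, Cobras 1, Novas 5.
Orcas leads with 6 wins (next highest: 5).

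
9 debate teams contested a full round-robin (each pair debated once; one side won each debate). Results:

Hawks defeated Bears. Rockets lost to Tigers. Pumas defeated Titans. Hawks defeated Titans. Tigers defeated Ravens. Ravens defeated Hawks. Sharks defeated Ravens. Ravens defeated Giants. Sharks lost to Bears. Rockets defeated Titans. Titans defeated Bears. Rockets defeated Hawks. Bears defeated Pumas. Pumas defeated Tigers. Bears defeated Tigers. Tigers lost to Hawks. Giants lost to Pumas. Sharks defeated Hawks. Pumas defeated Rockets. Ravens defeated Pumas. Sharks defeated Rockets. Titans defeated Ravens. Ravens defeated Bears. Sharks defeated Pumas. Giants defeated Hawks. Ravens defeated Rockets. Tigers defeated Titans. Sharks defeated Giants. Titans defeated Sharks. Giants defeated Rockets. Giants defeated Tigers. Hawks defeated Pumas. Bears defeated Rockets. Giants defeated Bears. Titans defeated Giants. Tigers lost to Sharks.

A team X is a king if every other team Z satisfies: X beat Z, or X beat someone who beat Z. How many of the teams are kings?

9

Ravens reaches everyone (king).
Titans reaches everyone (king).
Pumas reaches everyone (king).
Giants reaches everyone (king).
Tigers reaches everyone (king).
Hawks reaches everyone (king).
Bears reaches everyone (king).
Sharks reaches everyone (king).
Rockets reaches everyone (king).
Kings: Ravens, Titans, Pumas, Giants, Tigers, Hawks, Bears, Sharks, Rockets — 9.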